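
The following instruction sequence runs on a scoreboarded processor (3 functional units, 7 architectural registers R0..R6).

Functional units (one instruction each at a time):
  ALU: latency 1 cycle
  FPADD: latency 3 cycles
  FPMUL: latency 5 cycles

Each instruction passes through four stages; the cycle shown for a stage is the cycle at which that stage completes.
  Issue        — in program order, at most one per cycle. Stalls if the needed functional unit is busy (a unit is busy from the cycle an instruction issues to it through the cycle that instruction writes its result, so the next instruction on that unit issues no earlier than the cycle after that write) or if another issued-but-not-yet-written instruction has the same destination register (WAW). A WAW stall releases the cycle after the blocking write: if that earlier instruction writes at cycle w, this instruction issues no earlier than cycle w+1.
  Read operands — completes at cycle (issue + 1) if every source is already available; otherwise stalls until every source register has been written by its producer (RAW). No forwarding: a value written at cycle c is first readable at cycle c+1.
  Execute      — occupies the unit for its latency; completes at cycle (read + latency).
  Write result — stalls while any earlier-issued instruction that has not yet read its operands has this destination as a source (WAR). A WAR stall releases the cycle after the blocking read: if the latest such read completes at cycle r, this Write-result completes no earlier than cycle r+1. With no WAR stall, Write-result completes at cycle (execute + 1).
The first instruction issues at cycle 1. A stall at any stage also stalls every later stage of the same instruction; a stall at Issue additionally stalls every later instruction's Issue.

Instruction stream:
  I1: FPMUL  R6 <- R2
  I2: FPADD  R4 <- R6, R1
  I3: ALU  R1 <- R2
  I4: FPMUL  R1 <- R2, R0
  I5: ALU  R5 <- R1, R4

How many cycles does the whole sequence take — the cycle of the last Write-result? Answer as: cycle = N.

cycle = 21

c1: issue I1 (FPMUL)
c2: I1 read-ops | issue I2 (FPADD)
c3: issue I3 (ALU)
c4: I3 read-ops
c5: I3 finished on ALU
c7: I1 finished on FPMUL
c8: I1→R6
c9: I2 read-ops
c10: I3→R1
c11: issue I4 (FPMUL)
c12: I2 finished on FPADD | I4 read-ops | issue I5 (ALU)
c13: I2→R4
c17: I4 finished on FPMUL
c18: I4→R1
c19: I5 read-ops
c20: I5 finished on ALU
c21: I5→R5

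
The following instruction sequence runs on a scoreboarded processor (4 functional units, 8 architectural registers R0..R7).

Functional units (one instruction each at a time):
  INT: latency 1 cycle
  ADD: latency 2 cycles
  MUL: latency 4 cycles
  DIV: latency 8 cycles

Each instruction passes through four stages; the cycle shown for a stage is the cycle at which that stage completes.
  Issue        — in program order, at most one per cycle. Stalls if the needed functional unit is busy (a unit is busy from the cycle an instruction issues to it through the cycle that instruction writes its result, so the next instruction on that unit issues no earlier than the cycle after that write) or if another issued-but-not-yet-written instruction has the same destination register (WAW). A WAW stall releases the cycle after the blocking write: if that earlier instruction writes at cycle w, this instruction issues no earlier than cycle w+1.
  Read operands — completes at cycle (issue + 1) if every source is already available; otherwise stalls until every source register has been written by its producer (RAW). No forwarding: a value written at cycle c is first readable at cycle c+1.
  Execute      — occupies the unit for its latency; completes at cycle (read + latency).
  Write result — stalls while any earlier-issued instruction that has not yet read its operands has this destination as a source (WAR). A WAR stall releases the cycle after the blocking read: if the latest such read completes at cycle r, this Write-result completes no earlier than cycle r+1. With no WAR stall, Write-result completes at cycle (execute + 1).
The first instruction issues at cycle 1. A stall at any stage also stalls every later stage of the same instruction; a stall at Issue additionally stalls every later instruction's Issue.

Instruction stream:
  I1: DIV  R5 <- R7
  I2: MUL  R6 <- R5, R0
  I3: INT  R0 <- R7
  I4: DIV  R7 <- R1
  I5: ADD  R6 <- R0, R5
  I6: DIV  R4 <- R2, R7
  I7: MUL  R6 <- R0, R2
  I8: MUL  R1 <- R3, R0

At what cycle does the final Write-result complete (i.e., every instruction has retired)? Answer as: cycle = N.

[1] I1 dispatched to DIV
[2] I1 operands ready; I2 dispatched to MUL
[3] I3 dispatched to INT
[4] I3 operands ready
[5] I3 complete
[10] I1 complete
[11] R5←I1
[12] I2 operands ready; I4 dispatched to DIV
[13] R0←I3; I4 operands ready
[16] I2 complete
[17] R6←I2
[18] I5 dispatched to ADD
[19] I5 operands ready
[21] I4 complete; I5 complete
[22] R7←I4; R6←I5
[23] I6 dispatched to DIV
[24] I6 operands ready; I7 dispatched to MUL
[25] I7 operands ready
[29] I7 complete
[30] R6←I7
[31] I8 dispatched to MUL
[32] I6 complete; I8 operands ready
[33] R4←I6
[36] I8 complete
[37] R1←I8

cycle = 37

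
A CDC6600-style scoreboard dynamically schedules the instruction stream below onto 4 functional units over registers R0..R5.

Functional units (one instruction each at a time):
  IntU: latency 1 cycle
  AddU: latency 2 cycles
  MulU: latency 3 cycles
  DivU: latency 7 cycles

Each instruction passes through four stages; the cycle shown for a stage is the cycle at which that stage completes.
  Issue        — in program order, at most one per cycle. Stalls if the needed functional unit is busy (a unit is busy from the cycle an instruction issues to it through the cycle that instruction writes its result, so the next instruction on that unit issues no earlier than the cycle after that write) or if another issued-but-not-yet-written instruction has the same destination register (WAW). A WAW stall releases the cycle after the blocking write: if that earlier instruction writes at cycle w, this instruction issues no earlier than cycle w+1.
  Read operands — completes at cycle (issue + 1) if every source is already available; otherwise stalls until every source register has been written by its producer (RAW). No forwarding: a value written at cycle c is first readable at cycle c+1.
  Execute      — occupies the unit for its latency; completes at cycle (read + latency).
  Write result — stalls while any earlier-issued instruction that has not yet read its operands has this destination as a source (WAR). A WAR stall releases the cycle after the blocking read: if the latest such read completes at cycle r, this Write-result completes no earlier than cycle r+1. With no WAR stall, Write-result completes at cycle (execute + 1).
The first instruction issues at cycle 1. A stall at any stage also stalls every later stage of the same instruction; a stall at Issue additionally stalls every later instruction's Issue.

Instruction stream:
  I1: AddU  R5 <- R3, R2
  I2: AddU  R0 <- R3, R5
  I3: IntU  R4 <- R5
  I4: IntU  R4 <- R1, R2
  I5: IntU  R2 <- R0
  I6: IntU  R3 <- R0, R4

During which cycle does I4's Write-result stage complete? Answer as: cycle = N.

cycle = 14

1) issue 1, read 2, done 4, write 5
2) issue 6, read 7, done 9, write 10  <struct: AddU busy until I1 writes@5>
3) issue 7, read 8, done 9, write 10
4) issue 11, read 12, done 13, write 14  <struct: IntU busy until I3 writes@10>
5) issue 15, read 16, done 17, write 18  <struct: IntU busy until I4 writes@14>
6) issue 19, read 20, done 21, write 22  <struct: IntU busy until I5 writes@18>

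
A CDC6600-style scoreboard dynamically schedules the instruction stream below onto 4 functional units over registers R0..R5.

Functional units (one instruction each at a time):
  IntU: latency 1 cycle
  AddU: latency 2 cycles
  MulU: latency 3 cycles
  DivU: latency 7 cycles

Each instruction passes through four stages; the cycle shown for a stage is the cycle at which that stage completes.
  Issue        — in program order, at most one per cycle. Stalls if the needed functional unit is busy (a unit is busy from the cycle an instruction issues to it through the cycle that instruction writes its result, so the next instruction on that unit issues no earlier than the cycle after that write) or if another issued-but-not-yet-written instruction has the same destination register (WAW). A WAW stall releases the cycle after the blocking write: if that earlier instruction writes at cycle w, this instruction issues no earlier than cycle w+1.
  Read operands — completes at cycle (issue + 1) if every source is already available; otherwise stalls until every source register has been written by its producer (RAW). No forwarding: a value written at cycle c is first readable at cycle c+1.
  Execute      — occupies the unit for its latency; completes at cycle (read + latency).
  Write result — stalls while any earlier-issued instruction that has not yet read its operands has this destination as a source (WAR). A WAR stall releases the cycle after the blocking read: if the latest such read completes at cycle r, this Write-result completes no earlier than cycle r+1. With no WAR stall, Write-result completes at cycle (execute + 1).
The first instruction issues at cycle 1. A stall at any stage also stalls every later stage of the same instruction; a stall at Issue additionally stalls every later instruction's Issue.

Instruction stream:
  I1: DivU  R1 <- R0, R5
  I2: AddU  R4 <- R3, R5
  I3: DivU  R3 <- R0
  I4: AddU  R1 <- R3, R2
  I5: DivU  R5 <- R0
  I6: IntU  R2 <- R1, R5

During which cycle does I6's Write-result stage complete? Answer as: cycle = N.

cycle = 33

[1] I1 issues→DivU
[2] I1 reads; I2 issues→AddU
[3] I2 reads
[5] I2 exec-done
[6] I2 writes R4
[9] I1 exec-done
[10] I1 writes R1
[11] I3 issues→DivU
[12] I3 reads; I4 issues→AddU
[19] I3 exec-done
[20] I3 writes R3
[21] I4 reads; I5 issues→DivU
[22] I5 reads; I6 issues→IntU
[23] I4 exec-done
[24] I4 writes R1
[29] I5 exec-done
[30] I5 writes R5
[31] I6 reads
[32] I6 exec-done
[33] I6 writes R2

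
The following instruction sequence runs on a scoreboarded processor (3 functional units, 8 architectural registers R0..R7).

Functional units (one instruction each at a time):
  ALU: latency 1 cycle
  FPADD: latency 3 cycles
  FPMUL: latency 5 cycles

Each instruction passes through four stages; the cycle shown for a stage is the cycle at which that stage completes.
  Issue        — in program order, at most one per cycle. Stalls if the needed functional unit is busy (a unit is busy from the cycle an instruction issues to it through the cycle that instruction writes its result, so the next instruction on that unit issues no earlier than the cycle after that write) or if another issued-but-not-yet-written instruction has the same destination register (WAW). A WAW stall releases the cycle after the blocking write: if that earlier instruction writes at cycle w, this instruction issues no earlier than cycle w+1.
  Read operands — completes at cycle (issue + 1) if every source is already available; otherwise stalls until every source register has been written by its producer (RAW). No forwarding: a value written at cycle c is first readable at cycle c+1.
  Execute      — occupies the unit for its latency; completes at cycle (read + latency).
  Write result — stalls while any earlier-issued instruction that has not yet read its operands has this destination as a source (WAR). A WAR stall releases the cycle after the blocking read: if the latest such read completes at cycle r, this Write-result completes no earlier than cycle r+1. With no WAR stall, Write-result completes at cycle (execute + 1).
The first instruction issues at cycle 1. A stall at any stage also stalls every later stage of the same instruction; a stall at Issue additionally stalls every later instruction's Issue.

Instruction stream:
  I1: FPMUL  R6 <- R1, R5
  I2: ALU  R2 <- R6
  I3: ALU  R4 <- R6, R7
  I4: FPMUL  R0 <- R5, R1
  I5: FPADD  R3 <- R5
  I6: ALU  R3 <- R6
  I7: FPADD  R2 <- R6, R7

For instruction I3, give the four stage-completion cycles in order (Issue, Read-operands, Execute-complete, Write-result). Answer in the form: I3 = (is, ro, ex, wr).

c1: issue I1 (FPMUL)
c2: I1 read-ops | issue I2 (ALU)
c7: I1 finished on FPMUL
c8: I1→R6
c9: I2 read-ops
c10: I2 finished on ALU
c11: I2→R2
c12: issue I3 (ALU)
c13: I3 read-ops | issue I4 (FPMUL)
c14: I3 finished on ALU | I4 read-ops | issue I5 (FPADD)
c15: I3→R4 | I5 read-ops
c18: I5 finished on FPADD
c19: I4 finished on FPMUL | I5→R3
c20: I4→R0 | issue I6 (ALU)
c21: I6 read-ops | issue I7 (FPADD)
c22: I6 finished on ALU | I7 read-ops
c23: I6→R3
c25: I7 finished on FPADD
c26: I7→R2

I3 = (12, 13, 14, 15)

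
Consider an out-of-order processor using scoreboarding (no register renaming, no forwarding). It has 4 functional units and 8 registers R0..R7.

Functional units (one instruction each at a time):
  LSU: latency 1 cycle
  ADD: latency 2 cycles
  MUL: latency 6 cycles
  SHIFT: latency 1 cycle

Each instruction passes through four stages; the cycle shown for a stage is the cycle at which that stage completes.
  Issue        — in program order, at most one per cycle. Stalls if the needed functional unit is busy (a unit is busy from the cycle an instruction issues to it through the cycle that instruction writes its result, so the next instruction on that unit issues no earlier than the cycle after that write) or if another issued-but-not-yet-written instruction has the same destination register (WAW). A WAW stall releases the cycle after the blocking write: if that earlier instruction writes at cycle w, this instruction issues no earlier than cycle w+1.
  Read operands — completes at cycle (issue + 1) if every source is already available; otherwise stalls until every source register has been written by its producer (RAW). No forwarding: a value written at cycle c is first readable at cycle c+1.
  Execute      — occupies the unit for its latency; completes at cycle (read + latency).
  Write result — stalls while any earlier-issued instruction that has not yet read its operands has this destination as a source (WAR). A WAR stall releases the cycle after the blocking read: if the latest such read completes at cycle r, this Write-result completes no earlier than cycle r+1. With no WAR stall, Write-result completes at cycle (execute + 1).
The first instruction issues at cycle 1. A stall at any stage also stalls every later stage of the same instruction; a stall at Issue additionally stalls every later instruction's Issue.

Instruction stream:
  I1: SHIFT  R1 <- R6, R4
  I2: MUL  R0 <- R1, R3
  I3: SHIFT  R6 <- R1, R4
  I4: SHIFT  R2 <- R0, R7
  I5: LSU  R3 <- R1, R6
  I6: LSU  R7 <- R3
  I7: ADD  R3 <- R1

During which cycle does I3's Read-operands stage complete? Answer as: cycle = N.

cycle 1: issue I1 (SHIFT)
cycle 2: I1 read-ops | issue I2 (MUL)
cycle 3: I1 finished on SHIFT
cycle 4: I1→R1
cycle 5: I2 read-ops | issue I3 (SHIFT)
cycle 6: I3 read-ops
cycle 7: I3 finished on SHIFT
cycle 8: I3→R6
cycle 9: issue I4 (SHIFT)
cycle 10: issue I5 (LSU)
cycle 11: I2 finished on MUL | I5 read-ops
cycle 12: I2→R0 | I5 finished on LSU
cycle 13: I4 read-ops | I5→R3
cycle 14: I4 finished on SHIFT | issue I6 (LSU)
cycle 15: I4→R2 | I6 read-ops | issue I7 (ADD)
cycle 16: I6 finished on LSU | I7 read-ops
cycle 17: I6→R7
cycle 18: I7 finished on ADD
cycle 19: I7→R3

cycle = 6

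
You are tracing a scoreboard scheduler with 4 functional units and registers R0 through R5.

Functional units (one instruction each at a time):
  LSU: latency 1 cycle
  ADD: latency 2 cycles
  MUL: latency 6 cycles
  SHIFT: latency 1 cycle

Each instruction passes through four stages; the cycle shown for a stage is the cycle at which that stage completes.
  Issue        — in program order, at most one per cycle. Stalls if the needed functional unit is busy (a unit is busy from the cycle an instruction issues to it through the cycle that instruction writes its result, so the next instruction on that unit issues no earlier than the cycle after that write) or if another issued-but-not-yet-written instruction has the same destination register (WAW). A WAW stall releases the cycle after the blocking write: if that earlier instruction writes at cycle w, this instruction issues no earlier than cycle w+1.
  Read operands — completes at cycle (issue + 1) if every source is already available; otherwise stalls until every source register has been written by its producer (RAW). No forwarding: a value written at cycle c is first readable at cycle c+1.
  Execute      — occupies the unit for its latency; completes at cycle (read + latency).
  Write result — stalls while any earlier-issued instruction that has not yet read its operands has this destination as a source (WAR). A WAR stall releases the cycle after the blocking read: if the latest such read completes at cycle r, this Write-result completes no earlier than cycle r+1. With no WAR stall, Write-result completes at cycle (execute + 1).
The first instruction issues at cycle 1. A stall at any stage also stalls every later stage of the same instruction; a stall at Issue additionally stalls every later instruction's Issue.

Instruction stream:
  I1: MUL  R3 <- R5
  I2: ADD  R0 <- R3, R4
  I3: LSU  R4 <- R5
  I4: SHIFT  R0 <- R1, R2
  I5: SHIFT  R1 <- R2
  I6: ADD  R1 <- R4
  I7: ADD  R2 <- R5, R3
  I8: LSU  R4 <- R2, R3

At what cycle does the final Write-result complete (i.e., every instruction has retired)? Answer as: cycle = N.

cycle 1: I1 dispatched to MUL
cycle 2: I1 operands ready, I2 dispatched to ADD
cycle 3: I3 dispatched to LSU
cycle 4: I3 operands ready
cycle 5: I3 complete
cycle 8: I1 complete
cycle 9: R3←I1
cycle 10: I2 operands ready
cycle 11: R4←I3
cycle 12: I2 complete
cycle 13: R0←I2
cycle 14: I4 dispatched to SHIFT
cycle 15: I4 operands ready
cycle 16: I4 complete
cycle 17: R0←I4
cycle 18: I5 dispatched to SHIFT
cycle 19: I5 operands ready
cycle 20: I5 complete
cycle 21: R1←I5
cycle 22: I6 dispatched to ADD
cycle 23: I6 operands ready
cycle 25: I6 complete
cycle 26: R1←I6
cycle 27: I7 dispatched to ADD
cycle 28: I7 operands ready, I8 dispatched to LSU
cycle 30: I7 complete
cycle 31: R2←I7
cycle 32: I8 operands ready
cycle 33: I8 complete
cycle 34: R4←I8

cycle = 34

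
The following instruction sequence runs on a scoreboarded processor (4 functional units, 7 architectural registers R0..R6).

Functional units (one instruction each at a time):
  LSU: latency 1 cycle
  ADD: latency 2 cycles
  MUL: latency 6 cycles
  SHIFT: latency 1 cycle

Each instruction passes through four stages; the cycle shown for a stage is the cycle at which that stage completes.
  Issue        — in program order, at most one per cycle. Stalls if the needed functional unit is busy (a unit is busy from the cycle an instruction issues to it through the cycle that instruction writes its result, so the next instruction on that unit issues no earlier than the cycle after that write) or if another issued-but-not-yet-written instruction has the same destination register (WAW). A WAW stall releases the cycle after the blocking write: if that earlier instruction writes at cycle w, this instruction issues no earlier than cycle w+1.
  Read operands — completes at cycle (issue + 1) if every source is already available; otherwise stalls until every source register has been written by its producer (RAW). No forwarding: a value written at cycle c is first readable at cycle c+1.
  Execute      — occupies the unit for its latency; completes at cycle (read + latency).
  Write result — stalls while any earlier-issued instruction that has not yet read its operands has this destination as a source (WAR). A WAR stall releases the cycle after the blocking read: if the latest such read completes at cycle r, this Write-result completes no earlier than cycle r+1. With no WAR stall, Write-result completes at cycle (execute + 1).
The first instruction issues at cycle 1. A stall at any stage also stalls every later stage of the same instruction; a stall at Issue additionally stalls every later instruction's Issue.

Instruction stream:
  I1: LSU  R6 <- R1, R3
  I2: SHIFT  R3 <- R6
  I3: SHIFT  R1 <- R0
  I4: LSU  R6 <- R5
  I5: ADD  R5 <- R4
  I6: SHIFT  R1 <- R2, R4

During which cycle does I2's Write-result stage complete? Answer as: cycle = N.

cycle = 7

c1: I1→LSU
c2: I1 RO | I2→SHIFT
c3: I1 EX
c4: I1 WR R6
c5: I2 RO
c6: I2 EX
c7: I2 WR R3
c8: I3→SHIFT
c9: I3 RO | I4→LSU
c10: I3 EX | I4 RO | I5→ADD
c11: I3 WR R1 | I4 EX | I5 RO
c12: I4 WR R6 | I6→SHIFT
c13: I5 EX | I6 RO
c14: I5 WR R5 | I6 EX
c15: I6 WR R1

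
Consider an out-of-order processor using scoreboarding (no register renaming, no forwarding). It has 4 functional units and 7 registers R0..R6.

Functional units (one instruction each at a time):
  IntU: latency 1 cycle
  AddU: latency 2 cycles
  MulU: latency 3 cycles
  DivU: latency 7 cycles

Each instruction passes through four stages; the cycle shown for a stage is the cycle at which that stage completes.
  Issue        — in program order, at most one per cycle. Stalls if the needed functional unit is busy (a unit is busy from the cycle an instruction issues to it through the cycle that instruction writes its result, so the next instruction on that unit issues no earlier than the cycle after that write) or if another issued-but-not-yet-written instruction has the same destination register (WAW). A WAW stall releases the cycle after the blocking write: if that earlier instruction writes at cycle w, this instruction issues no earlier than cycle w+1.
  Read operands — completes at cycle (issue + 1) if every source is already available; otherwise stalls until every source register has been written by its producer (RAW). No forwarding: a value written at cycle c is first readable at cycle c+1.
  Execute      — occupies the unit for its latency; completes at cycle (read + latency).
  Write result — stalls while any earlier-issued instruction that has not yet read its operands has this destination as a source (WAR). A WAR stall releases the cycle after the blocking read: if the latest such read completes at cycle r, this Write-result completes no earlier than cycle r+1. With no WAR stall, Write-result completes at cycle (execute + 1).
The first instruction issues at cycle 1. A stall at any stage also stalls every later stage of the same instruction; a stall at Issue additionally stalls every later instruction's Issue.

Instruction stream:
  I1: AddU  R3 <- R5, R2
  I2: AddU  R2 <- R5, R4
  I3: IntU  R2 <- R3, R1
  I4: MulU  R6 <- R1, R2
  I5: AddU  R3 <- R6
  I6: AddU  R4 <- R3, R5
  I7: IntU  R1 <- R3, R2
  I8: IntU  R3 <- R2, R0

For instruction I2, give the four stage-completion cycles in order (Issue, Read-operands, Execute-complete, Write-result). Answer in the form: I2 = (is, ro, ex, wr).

I2 = (6, 7, 9, 10)

I1  is:1  ro:2  ex:4  wr:5
I2  is:6  ro:7  ex:9  wr:10  — struct: AddU busy until I1 writes@5
I3  is:11  ro:12  ex:13  wr:14  — WAW R2: wait I2 write@10
I4  is:12  ro:15  ex:18  wr:19  — RAW R2: wait I3 write@14
I5  is:13  ro:20  ex:22  wr:23  — RAW R6: wait I4 write@19
I6  is:24  ro:25  ex:27  wr:28  — struct: AddU busy until I5 writes@23
I7  is:25  ro:26  ex:27  wr:28
I8  is:29  ro:30  ex:31  wr:32  — struct: IntU busy until I7 writes@28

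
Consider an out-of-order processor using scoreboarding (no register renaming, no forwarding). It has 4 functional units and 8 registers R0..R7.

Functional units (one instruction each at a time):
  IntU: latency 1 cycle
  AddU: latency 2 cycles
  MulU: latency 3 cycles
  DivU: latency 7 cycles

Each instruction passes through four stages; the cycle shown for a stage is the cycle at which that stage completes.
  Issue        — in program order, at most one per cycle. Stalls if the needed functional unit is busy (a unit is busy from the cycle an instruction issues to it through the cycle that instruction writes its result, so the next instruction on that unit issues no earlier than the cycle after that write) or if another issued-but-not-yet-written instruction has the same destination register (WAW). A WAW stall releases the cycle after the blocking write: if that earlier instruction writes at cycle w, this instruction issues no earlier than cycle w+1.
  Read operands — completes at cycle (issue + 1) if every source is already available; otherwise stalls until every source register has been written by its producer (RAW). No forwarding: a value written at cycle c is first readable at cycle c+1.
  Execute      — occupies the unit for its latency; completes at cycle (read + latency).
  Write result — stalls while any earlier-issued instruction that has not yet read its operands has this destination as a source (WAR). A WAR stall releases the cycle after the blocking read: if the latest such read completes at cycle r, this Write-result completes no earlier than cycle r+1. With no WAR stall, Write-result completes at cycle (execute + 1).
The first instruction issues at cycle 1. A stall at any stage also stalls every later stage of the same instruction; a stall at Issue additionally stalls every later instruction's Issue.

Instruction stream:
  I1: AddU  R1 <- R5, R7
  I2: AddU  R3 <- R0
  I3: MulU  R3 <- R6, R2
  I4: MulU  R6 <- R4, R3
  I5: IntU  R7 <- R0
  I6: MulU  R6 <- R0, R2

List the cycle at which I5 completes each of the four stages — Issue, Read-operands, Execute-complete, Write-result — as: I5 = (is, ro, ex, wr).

I5 = (18, 19, 20, 21)

[1] I1 dispatched to AddU
[2] I1 operands ready
[4] I1 complete
[5] R1←I1
[6] I2 dispatched to AddU
[7] I2 operands ready
[9] I2 complete
[10] R3←I2
[11] I3 dispatched to MulU
[12] I3 operands ready
[15] I3 complete
[16] R3←I3
[17] I4 dispatched to MulU
[18] I4 operands ready | I5 dispatched to IntU
[19] I5 operands ready
[20] I5 complete
[21] I4 complete | R7←I5
[22] R6←I4
[23] I6 dispatched to MulU
[24] I6 operands ready
[27] I6 complete
[28] R6←I6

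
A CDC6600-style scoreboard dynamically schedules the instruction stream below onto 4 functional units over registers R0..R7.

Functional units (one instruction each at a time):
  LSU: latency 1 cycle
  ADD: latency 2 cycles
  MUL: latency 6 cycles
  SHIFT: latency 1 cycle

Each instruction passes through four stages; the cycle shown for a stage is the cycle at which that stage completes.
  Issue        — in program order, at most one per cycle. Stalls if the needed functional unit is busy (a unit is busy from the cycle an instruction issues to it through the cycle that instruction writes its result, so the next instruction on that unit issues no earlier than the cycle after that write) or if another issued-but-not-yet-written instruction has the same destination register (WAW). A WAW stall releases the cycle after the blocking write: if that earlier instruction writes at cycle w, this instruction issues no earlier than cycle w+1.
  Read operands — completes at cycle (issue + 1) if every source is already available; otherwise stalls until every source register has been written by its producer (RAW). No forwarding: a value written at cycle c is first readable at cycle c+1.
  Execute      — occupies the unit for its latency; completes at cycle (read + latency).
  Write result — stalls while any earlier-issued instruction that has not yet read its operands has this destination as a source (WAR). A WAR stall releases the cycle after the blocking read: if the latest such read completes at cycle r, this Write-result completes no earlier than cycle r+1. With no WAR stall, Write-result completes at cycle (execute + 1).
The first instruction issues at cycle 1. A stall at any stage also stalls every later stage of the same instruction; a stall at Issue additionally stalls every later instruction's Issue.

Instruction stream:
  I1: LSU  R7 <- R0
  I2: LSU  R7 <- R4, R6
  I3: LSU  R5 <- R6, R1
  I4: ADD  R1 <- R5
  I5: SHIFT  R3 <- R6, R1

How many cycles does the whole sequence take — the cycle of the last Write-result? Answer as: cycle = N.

cycle = 19

I1: IS=1 RO=2 EX=3 WR=4
I2: IS=5 RO=6 EX=7 WR=8  [struct: LSU busy until I1 writes@4]
I3: IS=9 RO=10 EX=11 WR=12  [struct: LSU busy until I2 writes@8]
I4: IS=10 RO=13 EX=15 WR=16  [RAW R5: wait I3 write@12]
I5: IS=11 RO=17 EX=18 WR=19  [RAW R1: wait I4 write@16]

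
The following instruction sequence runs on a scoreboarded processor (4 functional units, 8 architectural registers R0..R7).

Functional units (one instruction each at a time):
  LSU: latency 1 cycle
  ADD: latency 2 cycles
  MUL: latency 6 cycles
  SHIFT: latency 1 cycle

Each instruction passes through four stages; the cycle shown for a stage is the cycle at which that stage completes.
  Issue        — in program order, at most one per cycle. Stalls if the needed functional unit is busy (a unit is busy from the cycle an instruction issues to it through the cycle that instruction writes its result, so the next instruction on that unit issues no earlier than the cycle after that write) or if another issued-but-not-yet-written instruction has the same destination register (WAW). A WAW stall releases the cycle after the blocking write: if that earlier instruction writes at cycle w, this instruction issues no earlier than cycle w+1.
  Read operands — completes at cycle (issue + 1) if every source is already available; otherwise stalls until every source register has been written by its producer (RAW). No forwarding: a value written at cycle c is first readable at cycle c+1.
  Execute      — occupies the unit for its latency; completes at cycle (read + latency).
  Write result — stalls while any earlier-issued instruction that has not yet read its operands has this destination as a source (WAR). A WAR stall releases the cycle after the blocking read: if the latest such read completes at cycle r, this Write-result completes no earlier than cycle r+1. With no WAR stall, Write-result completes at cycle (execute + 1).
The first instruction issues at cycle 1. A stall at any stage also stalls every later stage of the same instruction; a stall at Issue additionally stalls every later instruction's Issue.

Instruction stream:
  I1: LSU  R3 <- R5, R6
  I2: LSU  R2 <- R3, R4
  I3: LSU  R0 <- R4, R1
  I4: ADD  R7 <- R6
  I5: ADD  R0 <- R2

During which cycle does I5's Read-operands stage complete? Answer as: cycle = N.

cycle = 16

1) issue 1, read 2, done 3, write 4
2) issue 5, read 6, done 7, write 8  <struct: LSU busy until I1 writes@4>
3) issue 9, read 10, done 11, write 12  <struct: LSU busy until I2 writes@8>
4) issue 10, read 11, done 13, write 14
5) issue 15, read 16, done 18, write 19  <struct: ADD busy until I4 writes@14>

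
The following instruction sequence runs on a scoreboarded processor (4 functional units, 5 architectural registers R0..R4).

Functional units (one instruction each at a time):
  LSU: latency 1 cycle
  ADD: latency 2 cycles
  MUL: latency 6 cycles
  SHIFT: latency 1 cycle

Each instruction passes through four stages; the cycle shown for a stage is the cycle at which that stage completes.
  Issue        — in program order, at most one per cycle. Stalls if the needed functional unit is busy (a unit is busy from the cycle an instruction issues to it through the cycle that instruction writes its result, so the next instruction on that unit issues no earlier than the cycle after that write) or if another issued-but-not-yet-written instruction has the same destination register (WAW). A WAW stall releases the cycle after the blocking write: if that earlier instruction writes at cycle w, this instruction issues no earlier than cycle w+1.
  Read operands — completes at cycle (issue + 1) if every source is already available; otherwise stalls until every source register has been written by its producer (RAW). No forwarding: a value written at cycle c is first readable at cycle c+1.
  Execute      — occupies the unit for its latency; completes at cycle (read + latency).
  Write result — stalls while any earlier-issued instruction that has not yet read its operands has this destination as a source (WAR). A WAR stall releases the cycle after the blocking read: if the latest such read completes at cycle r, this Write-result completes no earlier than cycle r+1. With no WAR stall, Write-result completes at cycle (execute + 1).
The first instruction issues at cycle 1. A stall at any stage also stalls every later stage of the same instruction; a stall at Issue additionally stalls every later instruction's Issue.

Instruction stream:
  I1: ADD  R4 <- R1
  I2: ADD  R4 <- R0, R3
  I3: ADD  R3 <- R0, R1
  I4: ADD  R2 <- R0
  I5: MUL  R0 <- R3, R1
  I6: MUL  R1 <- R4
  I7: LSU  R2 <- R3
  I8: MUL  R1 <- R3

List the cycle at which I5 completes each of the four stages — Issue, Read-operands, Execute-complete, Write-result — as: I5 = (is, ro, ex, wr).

[I1] 1/2/4/5
[I2] 6/7/9/10  (struct: ADD busy until I1 writes@5)
[I3] 11/12/14/15  (struct: ADD busy until I2 writes@10)
[I4] 16/17/19/20  (struct: ADD busy until I3 writes@15)
[I5] 17/18/24/25
[I6] 26/27/33/34  (struct: MUL busy until I5 writes@25)
[I7] 27/28/29/30
[I8] 35/36/42/43  (struct: MUL busy until I6 writes@34)

I5 = (17, 18, 24, 25)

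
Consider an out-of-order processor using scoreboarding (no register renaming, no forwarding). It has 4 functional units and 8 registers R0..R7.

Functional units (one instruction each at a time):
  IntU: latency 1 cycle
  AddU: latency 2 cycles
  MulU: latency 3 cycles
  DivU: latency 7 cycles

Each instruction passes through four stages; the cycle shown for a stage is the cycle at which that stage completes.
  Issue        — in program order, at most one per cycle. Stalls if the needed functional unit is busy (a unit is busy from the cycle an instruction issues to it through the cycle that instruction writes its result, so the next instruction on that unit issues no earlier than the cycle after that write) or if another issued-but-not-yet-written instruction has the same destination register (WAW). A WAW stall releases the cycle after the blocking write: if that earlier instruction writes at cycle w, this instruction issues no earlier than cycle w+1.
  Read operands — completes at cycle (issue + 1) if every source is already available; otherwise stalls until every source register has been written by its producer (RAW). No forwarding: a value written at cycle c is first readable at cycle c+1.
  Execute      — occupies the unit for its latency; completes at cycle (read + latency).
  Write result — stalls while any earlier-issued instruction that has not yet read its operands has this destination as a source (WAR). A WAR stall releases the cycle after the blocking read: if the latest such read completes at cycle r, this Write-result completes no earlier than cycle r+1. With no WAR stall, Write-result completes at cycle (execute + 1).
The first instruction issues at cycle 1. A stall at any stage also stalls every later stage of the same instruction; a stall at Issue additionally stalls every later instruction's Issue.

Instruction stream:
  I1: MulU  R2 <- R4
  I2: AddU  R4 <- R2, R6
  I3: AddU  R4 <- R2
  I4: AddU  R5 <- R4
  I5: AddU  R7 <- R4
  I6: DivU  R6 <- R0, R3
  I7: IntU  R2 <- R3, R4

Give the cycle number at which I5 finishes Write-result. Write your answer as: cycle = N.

[1] I1 dispatched to MulU
[2] I1 operands ready; I2 dispatched to AddU
[5] I1 complete
[6] R2←I1
[7] I2 operands ready
[9] I2 complete
[10] R4←I2
[11] I3 dispatched to AddU
[12] I3 operands ready
[14] I3 complete
[15] R4←I3
[16] I4 dispatched to AddU
[17] I4 operands ready
[19] I4 complete
[20] R5←I4
[21] I5 dispatched to AddU
[22] I5 operands ready; I6 dispatched to DivU
[23] I6 operands ready; I7 dispatched to IntU
[24] I5 complete; I7 operands ready
[25] R7←I5; I7 complete
[26] R2←I7
[30] I6 complete
[31] R6←I6

cycle = 25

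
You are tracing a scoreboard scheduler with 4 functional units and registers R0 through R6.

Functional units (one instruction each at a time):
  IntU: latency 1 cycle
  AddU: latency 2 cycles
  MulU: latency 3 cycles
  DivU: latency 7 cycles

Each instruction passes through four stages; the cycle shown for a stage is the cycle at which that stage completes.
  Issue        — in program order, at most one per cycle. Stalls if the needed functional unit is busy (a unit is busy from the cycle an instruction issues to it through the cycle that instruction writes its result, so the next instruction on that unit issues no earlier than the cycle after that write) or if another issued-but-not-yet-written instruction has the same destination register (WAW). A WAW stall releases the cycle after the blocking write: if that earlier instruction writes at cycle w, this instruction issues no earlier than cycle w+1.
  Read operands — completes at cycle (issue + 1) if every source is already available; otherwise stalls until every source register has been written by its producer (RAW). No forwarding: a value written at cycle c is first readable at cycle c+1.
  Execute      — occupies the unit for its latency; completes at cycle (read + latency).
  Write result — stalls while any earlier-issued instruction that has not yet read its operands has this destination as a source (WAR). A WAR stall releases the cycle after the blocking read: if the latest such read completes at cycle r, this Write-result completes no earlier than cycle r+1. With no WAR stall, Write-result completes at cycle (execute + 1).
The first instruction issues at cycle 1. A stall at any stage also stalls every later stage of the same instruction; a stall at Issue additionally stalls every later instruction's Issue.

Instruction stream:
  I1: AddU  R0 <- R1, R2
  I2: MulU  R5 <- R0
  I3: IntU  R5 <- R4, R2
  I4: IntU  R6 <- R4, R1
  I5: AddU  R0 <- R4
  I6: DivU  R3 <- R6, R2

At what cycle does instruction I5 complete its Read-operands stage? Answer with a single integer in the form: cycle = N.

[1] I1 issues→AddU
[2] I1 reads | I2 issues→MulU
[4] I1 exec-done
[5] I1 writes R0
[6] I2 reads
[9] I2 exec-done
[10] I2 writes R5
[11] I3 issues→IntU
[12] I3 reads
[13] I3 exec-done
[14] I3 writes R5
[15] I4 issues→IntU
[16] I4 reads | I5 issues→AddU
[17] I4 exec-done | I5 reads | I6 issues→DivU
[18] I4 writes R6
[19] I5 exec-done | I6 reads
[20] I5 writes R0
[26] I6 exec-done
[27] I6 writes R3

cycle = 17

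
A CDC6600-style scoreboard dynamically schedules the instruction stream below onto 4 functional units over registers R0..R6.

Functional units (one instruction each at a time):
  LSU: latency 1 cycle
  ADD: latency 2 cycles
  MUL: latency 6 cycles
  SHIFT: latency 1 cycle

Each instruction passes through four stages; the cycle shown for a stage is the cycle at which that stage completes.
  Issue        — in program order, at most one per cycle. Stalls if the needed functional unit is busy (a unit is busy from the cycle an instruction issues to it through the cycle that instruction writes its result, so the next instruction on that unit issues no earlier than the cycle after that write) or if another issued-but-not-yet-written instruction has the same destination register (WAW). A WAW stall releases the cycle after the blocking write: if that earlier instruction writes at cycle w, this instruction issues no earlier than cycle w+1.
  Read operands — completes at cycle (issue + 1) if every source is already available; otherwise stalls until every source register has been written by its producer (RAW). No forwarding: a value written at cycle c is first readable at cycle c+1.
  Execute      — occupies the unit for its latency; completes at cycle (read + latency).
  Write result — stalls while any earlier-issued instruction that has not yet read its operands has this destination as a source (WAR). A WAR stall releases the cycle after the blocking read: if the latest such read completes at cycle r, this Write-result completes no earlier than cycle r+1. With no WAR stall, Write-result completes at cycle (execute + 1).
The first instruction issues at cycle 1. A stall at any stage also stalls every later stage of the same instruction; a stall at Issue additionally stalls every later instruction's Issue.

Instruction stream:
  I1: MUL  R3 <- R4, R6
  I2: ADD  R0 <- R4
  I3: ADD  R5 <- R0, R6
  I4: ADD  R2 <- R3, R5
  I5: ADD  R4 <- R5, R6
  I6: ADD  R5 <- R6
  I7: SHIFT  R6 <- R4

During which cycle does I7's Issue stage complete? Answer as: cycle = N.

I1 -> (1, 2, 8, 9)
I2 -> (2, 3, 5, 6)
I3 -> (7, 8, 10, 11)  // struct: ADD busy until I2 writes@6
I4 -> (12, 13, 15, 16)  // struct: ADD busy until I3 writes@11
I5 -> (17, 18, 20, 21)  // struct: ADD busy until I4 writes@16
I6 -> (22, 23, 25, 26)  // struct: ADD busy until I5 writes@21
I7 -> (23, 24, 25, 26)

cycle = 23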